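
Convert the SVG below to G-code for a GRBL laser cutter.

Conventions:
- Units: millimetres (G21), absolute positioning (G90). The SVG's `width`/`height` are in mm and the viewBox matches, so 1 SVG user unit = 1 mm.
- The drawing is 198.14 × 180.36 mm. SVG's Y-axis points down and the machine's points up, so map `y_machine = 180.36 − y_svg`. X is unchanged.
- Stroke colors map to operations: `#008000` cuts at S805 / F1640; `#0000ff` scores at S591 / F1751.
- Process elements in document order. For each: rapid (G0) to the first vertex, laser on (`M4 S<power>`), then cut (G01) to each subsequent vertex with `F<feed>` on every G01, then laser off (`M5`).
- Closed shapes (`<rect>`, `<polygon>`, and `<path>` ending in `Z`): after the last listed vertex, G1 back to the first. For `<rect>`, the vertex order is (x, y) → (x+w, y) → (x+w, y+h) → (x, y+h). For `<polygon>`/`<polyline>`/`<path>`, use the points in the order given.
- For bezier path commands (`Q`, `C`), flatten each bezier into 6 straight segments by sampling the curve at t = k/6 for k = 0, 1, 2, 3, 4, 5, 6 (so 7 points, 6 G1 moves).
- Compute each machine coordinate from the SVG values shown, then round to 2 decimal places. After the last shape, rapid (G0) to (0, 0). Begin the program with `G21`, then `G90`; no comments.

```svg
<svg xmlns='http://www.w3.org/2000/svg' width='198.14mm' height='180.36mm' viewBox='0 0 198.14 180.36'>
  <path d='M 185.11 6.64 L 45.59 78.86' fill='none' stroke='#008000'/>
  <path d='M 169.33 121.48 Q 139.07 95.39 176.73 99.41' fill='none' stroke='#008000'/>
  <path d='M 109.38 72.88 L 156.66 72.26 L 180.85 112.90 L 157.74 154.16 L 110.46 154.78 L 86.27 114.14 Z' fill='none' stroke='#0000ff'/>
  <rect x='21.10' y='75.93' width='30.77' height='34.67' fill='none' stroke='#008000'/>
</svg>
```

viewBox `0 0 198.14 180.36` with mm width/height → 1 unit = 1 mm. Flip: y_m = 180.36 − y_svg.

**Shape 1** — `<path>` line segment, stroke `#008000` → cut (S805, F1640). Machine vertices: (185.11,173.72) → (45.59,101.50). Open path.

**Shape 2** — `<path>` quadratic bezier, stroke `#008000` → cut (S805, F1640). Control points (SVG): P0=(169.33,121.48), P1=(139.07,95.39), P2=(176.73,99.41); sampled at t=k/6. Machine vertices: (169.33,58.88) → (161.13,66.74) → (156.70,72.93) → (156.05,77.44) → (159.17,80.28) → (166.06,81.45) → (176.73,80.95). Open path.

**Shape 3** — `<path>` regular polygon, stroke `#0000ff` → score (S591, F1751). Machine vertices: (109.38,107.48) → (156.66,108.10) → (180.85,67.46) → (157.74,26.20) → (110.46,25.58) → (86.27,66.22) → (109.38,107.48). Closed: final G1 returns to the first vertex.

**Shape 4** — `<rect>` rectangle, stroke `#008000` → cut (S805, F1640). Machine vertices: (21.10,104.43) → (51.87,104.43) → (51.87,69.76) → (21.10,69.76) → (21.10,104.43). Closed: final G1 returns to the first vertex.

G21
G90
G0 X185.11 Y173.72
M4 S805
G01 X45.59 Y101.50 F1640
M5
G0 X169.33 Y58.88
M4 S805
G01 X161.13 Y66.74 F1640
G01 X156.70 Y72.93 F1640
G01 X156.05 Y77.44 F1640
G01 X159.17 Y80.28 F1640
G01 X166.06 Y81.45 F1640
G01 X176.73 Y80.95 F1640
M5
G0 X109.38 Y107.48
M4 S591
G01 X156.66 Y108.10 F1751
G01 X180.85 Y67.46 F1751
G01 X157.74 Y26.20 F1751
G01 X110.46 Y25.58 F1751
G01 X86.27 Y66.22 F1751
G01 X109.38 Y107.48 F1751
M5
G0 X21.10 Y104.43
M4 S805
G01 X51.87 Y104.43 F1640
G01 X51.87 Y69.76 F1640
G01 X21.10 Y69.76 F1640
G01 X21.10 Y104.43 F1640
M5
G0 X0.00 Y0.00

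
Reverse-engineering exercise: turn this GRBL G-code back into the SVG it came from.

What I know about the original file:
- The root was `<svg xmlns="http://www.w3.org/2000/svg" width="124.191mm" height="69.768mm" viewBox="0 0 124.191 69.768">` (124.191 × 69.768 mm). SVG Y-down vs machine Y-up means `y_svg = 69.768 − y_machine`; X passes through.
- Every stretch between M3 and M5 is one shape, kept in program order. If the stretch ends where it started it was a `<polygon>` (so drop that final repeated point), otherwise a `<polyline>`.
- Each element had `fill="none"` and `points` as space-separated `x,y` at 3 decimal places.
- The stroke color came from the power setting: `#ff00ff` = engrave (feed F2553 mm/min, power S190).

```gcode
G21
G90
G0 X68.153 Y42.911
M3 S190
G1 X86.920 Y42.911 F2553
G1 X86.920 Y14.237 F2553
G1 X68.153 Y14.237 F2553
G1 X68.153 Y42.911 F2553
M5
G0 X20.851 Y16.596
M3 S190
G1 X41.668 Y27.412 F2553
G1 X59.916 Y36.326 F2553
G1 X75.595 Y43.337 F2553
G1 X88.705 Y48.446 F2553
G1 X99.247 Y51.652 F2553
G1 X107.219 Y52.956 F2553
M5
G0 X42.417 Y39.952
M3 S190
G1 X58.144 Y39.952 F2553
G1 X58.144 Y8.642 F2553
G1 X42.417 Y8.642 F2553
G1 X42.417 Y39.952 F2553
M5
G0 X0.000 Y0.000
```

Machine Y-up, SVG Y-down with viewBox height 69.768, so y_svg = 69.768 − y_machine; X carries over. Every run uses S190, so all elements get stroke `#ff00ff` (engrave).

Run 1: The run returns to its start, so emit a `<polygon>` with points (Y-flipped): 68.153,26.857 86.920,26.857 86.920,55.531 68.153,55.531.

Run 2: The run is open, so emit a `<polyline>` with points (Y-flipped): 20.851,53.172 41.668,42.356 59.916,33.442 75.595,26.431 88.705,21.322 99.247,18.116 107.219,16.812.

Run 3: The run returns to its start, so emit a `<polygon>` with points (Y-flipped): 42.417,29.816 58.144,29.816 58.144,61.126 42.417,61.126.

<svg xmlns="http://www.w3.org/2000/svg" width="124.191mm" height="69.768mm" viewBox="0 0 124.191 69.768">
  <polygon points="68.153,26.857 86.920,26.857 86.920,55.531 68.153,55.531" fill="none" stroke="#ff00ff"/>
  <polyline points="20.851,53.172 41.668,42.356 59.916,33.442 75.595,26.431 88.705,21.322 99.247,18.116 107.219,16.812" fill="none" stroke="#ff00ff"/>
  <polygon points="42.417,29.816 58.144,29.816 58.144,61.126 42.417,61.126" fill="none" stroke="#ff00ff"/>
</svg>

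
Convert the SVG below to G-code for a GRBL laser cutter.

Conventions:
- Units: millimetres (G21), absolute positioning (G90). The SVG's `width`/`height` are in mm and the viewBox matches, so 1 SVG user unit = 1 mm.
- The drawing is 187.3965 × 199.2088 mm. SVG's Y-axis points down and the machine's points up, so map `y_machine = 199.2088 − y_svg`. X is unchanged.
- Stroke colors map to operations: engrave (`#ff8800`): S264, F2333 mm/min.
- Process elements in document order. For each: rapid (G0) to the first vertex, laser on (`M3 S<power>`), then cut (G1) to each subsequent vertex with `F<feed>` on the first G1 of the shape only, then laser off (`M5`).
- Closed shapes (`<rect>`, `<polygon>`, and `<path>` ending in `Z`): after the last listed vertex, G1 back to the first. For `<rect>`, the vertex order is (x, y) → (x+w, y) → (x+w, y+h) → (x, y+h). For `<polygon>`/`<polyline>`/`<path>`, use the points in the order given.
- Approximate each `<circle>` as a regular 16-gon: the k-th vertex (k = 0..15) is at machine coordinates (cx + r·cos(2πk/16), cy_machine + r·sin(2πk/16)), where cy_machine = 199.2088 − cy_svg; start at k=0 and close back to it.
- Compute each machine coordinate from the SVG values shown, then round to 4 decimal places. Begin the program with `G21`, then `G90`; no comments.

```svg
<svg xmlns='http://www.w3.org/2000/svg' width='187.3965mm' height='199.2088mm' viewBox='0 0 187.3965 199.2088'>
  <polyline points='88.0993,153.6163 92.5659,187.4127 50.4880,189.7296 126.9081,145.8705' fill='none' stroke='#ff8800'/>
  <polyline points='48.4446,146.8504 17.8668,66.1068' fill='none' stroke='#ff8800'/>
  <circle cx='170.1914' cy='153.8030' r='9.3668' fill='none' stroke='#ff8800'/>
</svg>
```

G21
G90
G0 X88.0993 Y45.5925
M3 S264
G1 X92.5659 Y11.7961 F2333
G1 X50.4880 Y9.4792
G1 X126.9081 Y53.3383
M5
G0 X48.4446 Y52.3584
M3 S264
G1 X17.8668 Y133.1020 F2333
M5
G0 X179.5582 Y45.4058
M3 S264
G1 X178.8452 Y48.9903 F2333
G1 X176.8147 Y52.0291
G1 X173.7759 Y54.0596
G1 X170.1914 Y54.7726
G1 X166.6069 Y54.0596
G1 X163.5681 Y52.0291
G1 X161.5376 Y48.9903
G1 X160.8246 Y45.4058
G1 X161.5376 Y41.8213
G1 X163.5681 Y38.7825
G1 X166.6069 Y36.7520
G1 X170.1914 Y36.0390
G1 X173.7759 Y36.7520
G1 X176.8147 Y38.7825
G1 X178.8452 Y41.8213
G1 X179.5582 Y45.4058
M5

viewBox `0 0 187.3965 199.2088` with mm width/height → 1 unit = 1 mm. Flip: y_m = 199.2088 − y_svg.

**Shape 1** — `<polyline>` open polyline, stroke `#ff8800` → engrave (S264, F2333). Machine vertices: (88.0993,45.5925) → (92.5659,11.7961) → (50.4880,9.4792) → (126.9081,53.3383). Open path.

**Shape 2** — `<polyline>` line segment, stroke `#ff8800` → engrave (S264, F2333). Machine vertices: (48.4446,52.3584) → (17.8668,133.1020). Open path.

**Shape 3** — `<circle>` circle, stroke `#ff8800` → engrave (S264, F2333). Machine vertices: (179.5582,45.4058) → (178.8452,48.9903) → (176.8147,52.0291) → (173.7759,54.0596) → (170.1914,54.7726) → (166.6069,54.0596) → (163.5681,52.0291) → (161.5376,48.9903) → (160.8246,45.4058) → (161.5376,41.8213) → (163.5681,38.7825) → (166.6069,36.7520) → (170.1914,36.0390) → (173.7759,36.7520) → (176.8147,38.7825) → (178.8452,41.8213) → (179.5582,45.4058). Closed: final G1 returns to the first vertex.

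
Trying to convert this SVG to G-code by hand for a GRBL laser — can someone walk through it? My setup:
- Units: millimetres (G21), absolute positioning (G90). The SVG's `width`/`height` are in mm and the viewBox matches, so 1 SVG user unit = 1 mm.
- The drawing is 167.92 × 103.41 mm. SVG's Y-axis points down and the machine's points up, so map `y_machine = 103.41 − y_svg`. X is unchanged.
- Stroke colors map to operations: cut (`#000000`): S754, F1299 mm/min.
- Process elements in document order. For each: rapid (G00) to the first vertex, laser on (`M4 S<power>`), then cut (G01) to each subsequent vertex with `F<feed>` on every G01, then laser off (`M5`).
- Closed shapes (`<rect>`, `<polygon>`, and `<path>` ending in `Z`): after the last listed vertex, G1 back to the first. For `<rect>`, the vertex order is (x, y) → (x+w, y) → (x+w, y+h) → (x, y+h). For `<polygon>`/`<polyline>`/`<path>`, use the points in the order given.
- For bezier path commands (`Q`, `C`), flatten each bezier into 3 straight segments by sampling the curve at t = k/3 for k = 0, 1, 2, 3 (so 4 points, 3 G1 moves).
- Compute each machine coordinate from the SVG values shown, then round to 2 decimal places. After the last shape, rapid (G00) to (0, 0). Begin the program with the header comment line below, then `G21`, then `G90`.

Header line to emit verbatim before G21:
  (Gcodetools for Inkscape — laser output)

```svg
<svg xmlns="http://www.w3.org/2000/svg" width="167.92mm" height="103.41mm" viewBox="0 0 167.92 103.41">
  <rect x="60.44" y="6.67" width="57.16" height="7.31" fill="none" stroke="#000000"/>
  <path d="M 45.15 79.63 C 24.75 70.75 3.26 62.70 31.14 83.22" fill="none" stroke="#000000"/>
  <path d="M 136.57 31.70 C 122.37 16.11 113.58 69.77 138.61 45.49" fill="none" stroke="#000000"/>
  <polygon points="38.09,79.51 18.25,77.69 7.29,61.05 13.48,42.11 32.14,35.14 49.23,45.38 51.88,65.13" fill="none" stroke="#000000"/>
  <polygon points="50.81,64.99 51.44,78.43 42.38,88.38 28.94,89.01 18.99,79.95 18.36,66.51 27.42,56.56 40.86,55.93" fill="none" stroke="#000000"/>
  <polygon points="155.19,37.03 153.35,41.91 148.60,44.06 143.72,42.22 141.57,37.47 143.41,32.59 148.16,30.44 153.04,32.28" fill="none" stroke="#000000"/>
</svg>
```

viewBox `0 0 167.92 103.41` with mm width/height → 1 unit = 1 mm. Flip: y_m = 103.41 − y_svg.

**Shape 1** — `<rect>` rectangle, stroke `#000000` → cut (S754, F1299). Machine vertices: (60.44,96.74) → (117.60,96.74) → (117.60,89.43) → (60.44,89.43) → (60.44,96.74). Closed: final G1 returns to the first vertex.

**Shape 2** — `<path>` cubic bezier, stroke `#000000` → cut (S754, F1299). Control points (SVG): P0=(45.15,79.63), P1=(24.75,70.75), P2=(3.26,62.70), P3=(31.14,83.22); sampled at t=k/3. Machine vertices: (45.15,23.78) → (26.26,31.36) → (17.85,32.21) → (31.14,20.19). Open path.

**Shape 3** — `<path>` cubic bezier, stroke `#000000` → cut (S754, F1299). Control points (SVG): P0=(136.57,31.70), P1=(122.37,16.11), P2=(113.58,69.77), P3=(138.61,45.49); sampled at t=k/3. Machine vertices: (136.57,71.71) → (125.23,69.67) → (123.80,54.17) → (138.61,57.92). Open path.

**Shape 4** — `<polygon>` regular polygon, stroke `#000000` → cut (S754, F1299). Machine vertices: (38.09,23.90) → (18.25,25.72) → (7.29,42.36) → (13.48,61.30) → (32.14,68.27) → (49.23,58.03) → (51.88,38.28) → (38.09,23.90). Closed: final G1 returns to the first vertex.

**Shape 5** — `<polygon>` regular polygon, stroke `#000000` → cut (S754, F1299). Machine vertices: (50.81,38.42) → (51.44,24.98) → (42.38,15.03) → (28.94,14.40) → (18.99,23.46) → (18.36,36.90) → (27.42,46.85) → (40.86,47.48) → (50.81,38.42). Closed: final G1 returns to the first vertex.

**Shape 6** — `<polygon>` regular polygon, stroke `#000000` → cut (S754, F1299). Machine vertices: (155.19,66.38) → (153.35,61.50) → (148.60,59.35) → (143.72,61.19) → (141.57,65.94) → (143.41,70.82) → (148.16,72.97) → (153.04,71.13) → (155.19,66.38). Closed: final G1 returns to the first vertex.

(Gcodetools for Inkscape — laser output)
G21
G90
G00 X60.44 Y96.74
M4 S754
G01 X117.60 Y96.74 F1299
G01 X117.60 Y89.43 F1299
G01 X60.44 Y89.43 F1299
G01 X60.44 Y96.74 F1299
M5
G00 X45.15 Y23.78
M4 S754
G01 X26.26 Y31.36 F1299
G01 X17.85 Y32.21 F1299
G01 X31.14 Y20.19 F1299
M5
G00 X136.57 Y71.71
M4 S754
G01 X125.23 Y69.67 F1299
G01 X123.80 Y54.17 F1299
G01 X138.61 Y57.92 F1299
M5
G00 X38.09 Y23.90
M4 S754
G01 X18.25 Y25.72 F1299
G01 X7.29 Y42.36 F1299
G01 X13.48 Y61.30 F1299
G01 X32.14 Y68.27 F1299
G01 X49.23 Y58.03 F1299
G01 X51.88 Y38.28 F1299
G01 X38.09 Y23.90 F1299
M5
G00 X50.81 Y38.42
M4 S754
G01 X51.44 Y24.98 F1299
G01 X42.38 Y15.03 F1299
G01 X28.94 Y14.40 F1299
G01 X18.99 Y23.46 F1299
G01 X18.36 Y36.90 F1299
G01 X27.42 Y46.85 F1299
G01 X40.86 Y47.48 F1299
G01 X50.81 Y38.42 F1299
M5
G00 X155.19 Y66.38
M4 S754
G01 X153.35 Y61.50 F1299
G01 X148.60 Y59.35 F1299
G01 X143.72 Y61.19 F1299
G01 X141.57 Y65.94 F1299
G01 X143.41 Y70.82 F1299
G01 X148.16 Y72.97 F1299
G01 X153.04 Y71.13 F1299
G01 X155.19 Y66.38 F1299
M5
G00 X0.00 Y0.00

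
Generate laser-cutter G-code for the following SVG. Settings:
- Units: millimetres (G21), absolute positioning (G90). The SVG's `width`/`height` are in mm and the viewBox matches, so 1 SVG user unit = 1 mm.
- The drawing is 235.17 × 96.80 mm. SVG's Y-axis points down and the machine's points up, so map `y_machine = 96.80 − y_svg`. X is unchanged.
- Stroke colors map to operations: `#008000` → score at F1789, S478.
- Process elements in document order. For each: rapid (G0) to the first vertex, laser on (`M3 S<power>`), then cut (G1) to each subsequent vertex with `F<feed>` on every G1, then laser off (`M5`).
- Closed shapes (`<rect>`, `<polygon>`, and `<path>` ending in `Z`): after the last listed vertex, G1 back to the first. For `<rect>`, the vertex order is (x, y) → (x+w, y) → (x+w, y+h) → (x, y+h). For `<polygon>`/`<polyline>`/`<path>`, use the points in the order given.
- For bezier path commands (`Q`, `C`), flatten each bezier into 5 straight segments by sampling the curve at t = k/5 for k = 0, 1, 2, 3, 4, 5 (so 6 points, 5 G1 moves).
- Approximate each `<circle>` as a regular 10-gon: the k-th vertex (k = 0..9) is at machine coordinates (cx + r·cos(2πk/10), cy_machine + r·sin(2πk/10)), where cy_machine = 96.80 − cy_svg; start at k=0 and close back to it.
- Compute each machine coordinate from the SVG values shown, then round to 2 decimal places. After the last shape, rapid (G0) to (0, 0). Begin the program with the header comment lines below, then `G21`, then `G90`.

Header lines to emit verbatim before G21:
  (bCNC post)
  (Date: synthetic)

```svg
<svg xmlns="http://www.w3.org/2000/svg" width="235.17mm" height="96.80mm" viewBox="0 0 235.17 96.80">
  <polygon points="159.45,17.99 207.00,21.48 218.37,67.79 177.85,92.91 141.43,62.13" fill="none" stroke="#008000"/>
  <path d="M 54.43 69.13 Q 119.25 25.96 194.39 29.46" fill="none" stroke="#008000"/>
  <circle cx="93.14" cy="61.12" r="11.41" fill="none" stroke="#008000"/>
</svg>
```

Since the viewBox matches the mm dimensions, user units are millimetres directly. The only transform is the Y-flip y_m = 96.80 − y_svg.

Shape 1 is a regular polygon drawn with `<polygon>`. Its stroke #008000 means score at S478, F1789. After flipping Y the toolpath is (159.45,78.81) → (207.00,75.32) → (218.37,29.01) → (177.85,3.89) → (141.43,34.67) → (159.45,78.81), returning to the start.

Shape 2 is a quadratic bezier drawn with `<path>`. Its stroke #008000 means score at S478, F1789. After flipping Y the toolpath is (54.43,27.67) → (80.77,43.07) → (107.94,54.74) → (135.93,62.67) → (164.75,66.87) → (194.39,67.34).

Shape 3 is a circle drawn with `<circle>`. Its stroke #008000 means score at S478, F1789. After flipping Y the toolpath is (104.55,35.68) → (102.37,42.39) → (96.67,46.53) → (89.61,46.53) → (83.91,42.39) → (81.73,35.68) → (83.91,28.97) → (89.61,24.83) → (96.67,24.83) → (102.37,28.97) → (104.55,35.68), returning to the start.

(bCNC post)
(Date: synthetic)
G21
G90
G0 X159.45 Y78.81
M3 S478
G1 X207.00 Y75.32 F1789
G1 X218.37 Y29.01 F1789
G1 X177.85 Y3.89 F1789
G1 X141.43 Y34.67 F1789
G1 X159.45 Y78.81 F1789
M5
G0 X54.43 Y27.67
M3 S478
G1 X80.77 Y43.07 F1789
G1 X107.94 Y54.74 F1789
G1 X135.93 Y62.67 F1789
G1 X164.75 Y66.87 F1789
G1 X194.39 Y67.34 F1789
M5
G0 X104.55 Y35.68
M3 S478
G1 X102.37 Y42.39 F1789
G1 X96.67 Y46.53 F1789
G1 X89.61 Y46.53 F1789
G1 X83.91 Y42.39 F1789
G1 X81.73 Y35.68 F1789
G1 X83.91 Y28.97 F1789
G1 X89.61 Y24.83 F1789
G1 X96.67 Y24.83 F1789
G1 X102.37 Y28.97 F1789
G1 X104.55 Y35.68 F1789
M5
G0 X0.00 Y0.00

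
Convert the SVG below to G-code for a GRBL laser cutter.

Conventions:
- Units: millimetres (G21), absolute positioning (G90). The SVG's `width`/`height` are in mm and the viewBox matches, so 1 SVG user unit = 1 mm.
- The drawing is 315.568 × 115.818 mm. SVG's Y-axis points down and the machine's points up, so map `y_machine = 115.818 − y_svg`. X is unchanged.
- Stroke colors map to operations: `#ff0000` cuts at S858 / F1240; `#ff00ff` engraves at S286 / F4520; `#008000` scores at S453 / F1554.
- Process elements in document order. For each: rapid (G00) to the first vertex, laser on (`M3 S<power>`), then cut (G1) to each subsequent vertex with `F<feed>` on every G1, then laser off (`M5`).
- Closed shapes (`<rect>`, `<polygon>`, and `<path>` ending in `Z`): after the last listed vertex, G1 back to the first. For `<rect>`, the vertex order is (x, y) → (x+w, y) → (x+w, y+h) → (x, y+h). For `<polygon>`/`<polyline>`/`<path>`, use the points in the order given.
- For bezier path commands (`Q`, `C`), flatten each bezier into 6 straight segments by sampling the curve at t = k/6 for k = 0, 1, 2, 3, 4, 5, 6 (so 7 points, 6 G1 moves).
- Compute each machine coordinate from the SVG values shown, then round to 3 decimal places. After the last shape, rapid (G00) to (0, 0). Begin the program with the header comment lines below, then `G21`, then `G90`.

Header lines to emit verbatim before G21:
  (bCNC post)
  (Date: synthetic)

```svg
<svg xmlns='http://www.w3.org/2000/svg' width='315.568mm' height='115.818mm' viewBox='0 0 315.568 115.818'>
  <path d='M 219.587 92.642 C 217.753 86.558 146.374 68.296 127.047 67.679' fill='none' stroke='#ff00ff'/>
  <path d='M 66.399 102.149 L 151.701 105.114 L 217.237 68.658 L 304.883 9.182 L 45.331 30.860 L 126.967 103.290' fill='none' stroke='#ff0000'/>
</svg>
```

1 u = 1 mm; y_m = 115.818 − y.

[1] `<path>` cubic bezier, #ff00ff→engrave S286 F4520: (219.587,23.176) → (213.438,27.095) → (199.075,32.215) → (179.877,37.708) → (159.221,42.745) → (140.485,46.498) → (127.047,48.139)

[2] `<path>` open polyline, #ff0000→cut S858 F1240: (66.399,13.669) → (151.701,10.704) → (217.237,47.160) → (304.883,106.636) → (45.331,84.958) → (126.967,12.528)

(bCNC post)
(Date: synthetic)
G21
G90
G00 X219.587 Y23.176
M3 S286
G1 X213.438 Y27.095 F4520
G1 X199.075 Y32.215 F4520
G1 X179.877 Y37.708 F4520
G1 X159.221 Y42.745 F4520
G1 X140.485 Y46.498 F4520
G1 X127.047 Y48.139 F4520
M5
G00 X66.399 Y13.669
M3 S858
G1 X151.701 Y10.704 F1240
G1 X217.237 Y47.160 F1240
G1 X304.883 Y106.636 F1240
G1 X45.331 Y84.958 F1240
G1 X126.967 Y12.528 F1240
M5
G00 X0.000 Y0.000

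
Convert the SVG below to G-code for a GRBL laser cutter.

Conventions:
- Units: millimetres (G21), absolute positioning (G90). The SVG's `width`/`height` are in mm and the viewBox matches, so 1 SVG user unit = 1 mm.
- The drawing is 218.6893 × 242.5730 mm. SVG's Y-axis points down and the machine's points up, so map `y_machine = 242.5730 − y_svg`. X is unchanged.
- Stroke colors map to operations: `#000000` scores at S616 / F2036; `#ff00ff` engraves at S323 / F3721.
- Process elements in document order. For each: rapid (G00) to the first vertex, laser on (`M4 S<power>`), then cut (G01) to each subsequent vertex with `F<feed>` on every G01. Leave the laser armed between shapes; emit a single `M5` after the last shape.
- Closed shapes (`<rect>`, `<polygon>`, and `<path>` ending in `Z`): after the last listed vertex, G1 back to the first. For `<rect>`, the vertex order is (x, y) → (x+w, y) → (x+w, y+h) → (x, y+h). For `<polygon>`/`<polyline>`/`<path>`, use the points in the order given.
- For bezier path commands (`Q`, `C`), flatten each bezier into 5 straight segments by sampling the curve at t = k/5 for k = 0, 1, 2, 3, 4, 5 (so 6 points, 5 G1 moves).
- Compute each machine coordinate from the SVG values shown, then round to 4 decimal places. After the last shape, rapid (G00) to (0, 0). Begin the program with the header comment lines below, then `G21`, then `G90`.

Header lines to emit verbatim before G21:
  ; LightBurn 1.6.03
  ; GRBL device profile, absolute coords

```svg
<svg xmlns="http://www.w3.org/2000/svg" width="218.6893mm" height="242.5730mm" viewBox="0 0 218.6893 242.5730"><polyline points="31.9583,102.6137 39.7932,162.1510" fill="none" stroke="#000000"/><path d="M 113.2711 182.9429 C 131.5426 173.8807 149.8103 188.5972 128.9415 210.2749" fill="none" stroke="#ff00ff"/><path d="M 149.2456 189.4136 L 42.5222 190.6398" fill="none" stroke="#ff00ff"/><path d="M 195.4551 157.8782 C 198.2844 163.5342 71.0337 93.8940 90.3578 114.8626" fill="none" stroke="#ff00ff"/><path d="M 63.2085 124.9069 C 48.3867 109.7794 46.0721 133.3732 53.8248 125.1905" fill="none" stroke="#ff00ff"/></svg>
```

; LightBurn 1.6.03
; GRBL device profile, absolute coords
G21
G90
G00 X31.9583 Y139.9593
M4 S616
G01 X39.7932 Y80.4220 F2036
G00 X113.2711 Y59.6301
M4 S323
G01 X123.9205 Y62.3485 F3721
G01 X132.6906 Y60.1673 F3721
G01 X137.7030 Y53.8936 F3721
G01 X137.0795 Y44.3348 F3721
G01 X128.9415 Y32.2981 F3721
G00 X149.2456 Y53.1594
M4 S323
G01 X42.5222 Y51.9332 F3721
G00 X195.4551 Y84.6948
M4 S323
G01 X183.7563 Y89.0095 F3721
G01 X154.1178 Y103.4319 F3721
G01 X119.8189 Y119.9984 F3721
G01 X94.1391 Y130.7457 F3721
G01 X90.3578 Y127.7104 F3721
G00 X63.2085 Y117.6661
M4 S323
G01 X55.7968 Y122.6600 F3721
G01 X51.2696 Y121.7447 F3721
G01 X49.5100 Y118.3041 F3721
G01 X50.4008 Y115.7221 F3721
G01 X53.8248 Y117.3825 F3721
M5
G00 X0.0000 Y0.0000

viewBox `0 0 218.6893 242.5730` with mm width/height → 1 unit = 1 mm. Flip: y_m = 242.5730 − y_svg.

**Shape 1** — `<polyline>` line segment, stroke `#000000` → score (S616, F2036). Machine vertices: (31.9583,139.9593) → (39.7932,80.4220). Open path.

**Shape 2** — `<path>` cubic bezier, stroke `#ff00ff` → engrave (S323, F3721). Control points (SVG): P0=(113.2711,182.9429), P1=(131.5426,173.8807), P2=(149.8103,188.5972), P3=(128.9415,210.2749); sampled at t=k/5. Machine vertices: (113.2711,59.6301) → (123.9205,62.3485) → (132.6906,60.1673) → (137.7030,53.8936) → (137.0795,44.3348) → (128.9415,32.2981). Open path.

**Shape 3** — `<path>` line segment, stroke `#ff00ff` → engrave (S323, F3721). Machine vertices: (149.2456,53.1594) → (42.5222,51.9332). Open path.

**Shape 4** — `<path>` cubic bezier, stroke `#ff00ff` → engrave (S323, F3721). Control points (SVG): P0=(195.4551,157.8782), P1=(198.2844,163.5342), P2=(71.0337,93.8940), P3=(90.3578,114.8626); sampled at t=k/5. Machine vertices: (195.4551,84.6948) → (183.7563,89.0095) → (154.1178,103.4319) → (119.8189,119.9984) → (94.1391,130.7457) → (90.3578,127.7104). Open path.

**Shape 5** — `<path>` cubic bezier, stroke `#ff00ff` → engrave (S323, F3721). Control points (SVG): P0=(63.2085,124.9069), P1=(48.3867,109.7794), P2=(46.0721,133.3732), P3=(53.8248,125.1905); sampled at t=k/5. Machine vertices: (63.2085,117.6661) → (55.7968,122.6600) → (51.2696,121.7447) → (49.5100,118.3041) → (50.4008,115.7221) → (53.8248,117.3825). Open path.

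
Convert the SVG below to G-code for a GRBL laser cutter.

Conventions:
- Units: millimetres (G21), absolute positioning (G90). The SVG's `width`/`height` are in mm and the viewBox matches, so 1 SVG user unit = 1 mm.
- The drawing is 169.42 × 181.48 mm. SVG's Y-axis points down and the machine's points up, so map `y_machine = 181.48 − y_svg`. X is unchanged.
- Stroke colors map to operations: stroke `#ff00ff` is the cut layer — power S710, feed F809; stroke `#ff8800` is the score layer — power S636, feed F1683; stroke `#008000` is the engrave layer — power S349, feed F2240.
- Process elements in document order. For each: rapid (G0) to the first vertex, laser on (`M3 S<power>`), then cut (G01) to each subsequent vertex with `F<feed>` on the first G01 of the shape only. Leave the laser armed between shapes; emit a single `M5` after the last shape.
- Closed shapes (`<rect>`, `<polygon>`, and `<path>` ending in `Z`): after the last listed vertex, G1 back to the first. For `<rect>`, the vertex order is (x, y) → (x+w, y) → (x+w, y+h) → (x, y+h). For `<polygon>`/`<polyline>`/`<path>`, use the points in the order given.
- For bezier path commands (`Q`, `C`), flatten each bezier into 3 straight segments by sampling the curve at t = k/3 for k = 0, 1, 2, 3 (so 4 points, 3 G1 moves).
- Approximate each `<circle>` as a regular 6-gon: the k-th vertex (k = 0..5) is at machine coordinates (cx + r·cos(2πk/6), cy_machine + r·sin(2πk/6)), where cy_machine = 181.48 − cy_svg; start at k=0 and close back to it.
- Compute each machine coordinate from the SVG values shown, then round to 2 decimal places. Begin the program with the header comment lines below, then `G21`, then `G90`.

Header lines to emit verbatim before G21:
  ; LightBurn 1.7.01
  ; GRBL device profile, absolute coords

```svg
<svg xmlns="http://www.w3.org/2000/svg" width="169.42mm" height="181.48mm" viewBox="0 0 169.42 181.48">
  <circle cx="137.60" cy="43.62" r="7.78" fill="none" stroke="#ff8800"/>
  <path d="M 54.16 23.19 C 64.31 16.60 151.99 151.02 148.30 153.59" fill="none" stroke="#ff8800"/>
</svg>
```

; LightBurn 1.7.01
; GRBL device profile, absolute coords
G21
G90
G0 X145.38 Y137.86
M3 S636
G01 X141.49 Y144.60 F1683
G01 X133.71 Y144.60
G01 X129.82 Y137.86
G01 X133.71 Y131.12
G01 X141.49 Y131.12
G01 X145.38 Y137.86
G0 X54.16 Y158.29
M3 S636
G01 X83.90 Y127.98 F1683
G01 X127.79 Y64.30
G01 X148.30 Y27.89
M5

viewBox `0 0 169.42 181.48` with mm width/height → 1 unit = 1 mm. Flip: y_m = 181.48 − y_svg.

**Shape 1** — `<circle>` circle, stroke `#ff8800` → score (S636, F1683). Machine vertices: (145.38,137.86) → (141.49,144.60) → (133.71,144.60) → (129.82,137.86) → (133.71,131.12) → (141.49,131.12) → (145.38,137.86). Closed: final G1 returns to the first vertex.

**Shape 2** — `<path>` cubic bezier, stroke `#ff8800` → score (S636, F1683). Control points (SVG): P0=(54.16,23.19), P1=(64.31,16.60), P2=(151.99,151.02), P3=(148.30,153.59); sampled at t=k/3. Machine vertices: (54.16,158.29) → (83.90,127.98) → (127.79,64.30) → (148.30,27.89). Open path.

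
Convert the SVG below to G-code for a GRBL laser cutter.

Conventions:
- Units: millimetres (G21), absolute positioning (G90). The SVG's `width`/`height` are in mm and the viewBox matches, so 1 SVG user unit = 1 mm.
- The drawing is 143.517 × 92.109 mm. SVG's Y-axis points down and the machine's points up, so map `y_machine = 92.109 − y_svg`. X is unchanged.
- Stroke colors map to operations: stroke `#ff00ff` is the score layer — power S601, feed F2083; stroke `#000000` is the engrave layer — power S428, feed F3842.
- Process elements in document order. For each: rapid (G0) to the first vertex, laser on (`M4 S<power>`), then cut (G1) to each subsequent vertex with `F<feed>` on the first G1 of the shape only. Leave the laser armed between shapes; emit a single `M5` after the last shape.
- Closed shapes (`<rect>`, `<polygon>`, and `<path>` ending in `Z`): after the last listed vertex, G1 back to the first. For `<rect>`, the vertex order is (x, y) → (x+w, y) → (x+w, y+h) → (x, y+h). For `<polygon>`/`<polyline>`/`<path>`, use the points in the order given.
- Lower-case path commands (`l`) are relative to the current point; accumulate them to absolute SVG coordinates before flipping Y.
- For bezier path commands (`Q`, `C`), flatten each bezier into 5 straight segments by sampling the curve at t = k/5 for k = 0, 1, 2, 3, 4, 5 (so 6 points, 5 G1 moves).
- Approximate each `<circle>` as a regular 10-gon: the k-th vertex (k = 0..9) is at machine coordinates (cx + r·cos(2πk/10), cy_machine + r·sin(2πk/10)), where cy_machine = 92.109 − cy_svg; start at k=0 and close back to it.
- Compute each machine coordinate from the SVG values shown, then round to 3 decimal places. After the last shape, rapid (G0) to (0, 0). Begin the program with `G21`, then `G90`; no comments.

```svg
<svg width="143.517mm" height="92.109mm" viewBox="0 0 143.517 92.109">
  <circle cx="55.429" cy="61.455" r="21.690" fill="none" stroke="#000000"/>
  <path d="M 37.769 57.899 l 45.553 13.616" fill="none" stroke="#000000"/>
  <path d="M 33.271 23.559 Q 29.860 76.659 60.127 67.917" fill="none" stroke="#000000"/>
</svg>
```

G21
G90
G0 X77.119 Y30.654
M4 S428
G1 X72.977 Y43.403 F3842
G1 X62.132 Y51.282
G1 X48.726 Y51.282
G1 X37.881 Y43.403
G1 X33.739 Y30.654
G1 X37.881 Y17.905
G1 X48.726 Y10.026
G1 X62.132 Y10.026
G1 X72.977 Y17.905
G1 X77.119 Y30.654
G0 X37.769 Y34.210
M4 S428
G1 X83.322 Y20.594 F3842
G0 X33.271 Y68.550
M4 S428
G1 X33.254 Y49.784 F3842
G1 X35.931 Y35.965
G1 X41.302 Y27.093
G1 X49.367 Y23.169
G1 X60.127 Y24.192
M5
G0 X0.000 Y0.000

viewBox `0 0 143.517 92.109` with mm width/height → 1 unit = 1 mm. Flip: y_m = 92.109 − y_svg.

**Shape 1** — `<circle>` circle, stroke `#000000` → engrave (S428, F3842). Machine vertices: (77.119,30.654) → (72.977,43.403) → (62.132,51.282) → (48.726,51.282) → (37.881,43.403) → (33.739,30.654) → (37.881,17.905) → (48.726,10.026) → (62.132,10.026) → (72.977,17.905) → (77.119,30.654). Closed: final G1 returns to the first vertex.

**Shape 2** — `<path>` line segment, stroke `#000000` → engrave (S428, F3842). Machine vertices: (37.769,34.210) → (83.322,20.594). Open path.

**Shape 3** — `<path>` quadratic bezier, stroke `#000000` → engrave (S428, F3842). Control points (SVG): P0=(33.271,23.559), P1=(29.860,76.659), P2=(60.127,67.917); sampled at t=k/5. Machine vertices: (33.271,68.550) → (33.254,49.784) → (35.931,35.965) → (41.302,27.093) → (49.367,23.169) → (60.127,24.192). Open path.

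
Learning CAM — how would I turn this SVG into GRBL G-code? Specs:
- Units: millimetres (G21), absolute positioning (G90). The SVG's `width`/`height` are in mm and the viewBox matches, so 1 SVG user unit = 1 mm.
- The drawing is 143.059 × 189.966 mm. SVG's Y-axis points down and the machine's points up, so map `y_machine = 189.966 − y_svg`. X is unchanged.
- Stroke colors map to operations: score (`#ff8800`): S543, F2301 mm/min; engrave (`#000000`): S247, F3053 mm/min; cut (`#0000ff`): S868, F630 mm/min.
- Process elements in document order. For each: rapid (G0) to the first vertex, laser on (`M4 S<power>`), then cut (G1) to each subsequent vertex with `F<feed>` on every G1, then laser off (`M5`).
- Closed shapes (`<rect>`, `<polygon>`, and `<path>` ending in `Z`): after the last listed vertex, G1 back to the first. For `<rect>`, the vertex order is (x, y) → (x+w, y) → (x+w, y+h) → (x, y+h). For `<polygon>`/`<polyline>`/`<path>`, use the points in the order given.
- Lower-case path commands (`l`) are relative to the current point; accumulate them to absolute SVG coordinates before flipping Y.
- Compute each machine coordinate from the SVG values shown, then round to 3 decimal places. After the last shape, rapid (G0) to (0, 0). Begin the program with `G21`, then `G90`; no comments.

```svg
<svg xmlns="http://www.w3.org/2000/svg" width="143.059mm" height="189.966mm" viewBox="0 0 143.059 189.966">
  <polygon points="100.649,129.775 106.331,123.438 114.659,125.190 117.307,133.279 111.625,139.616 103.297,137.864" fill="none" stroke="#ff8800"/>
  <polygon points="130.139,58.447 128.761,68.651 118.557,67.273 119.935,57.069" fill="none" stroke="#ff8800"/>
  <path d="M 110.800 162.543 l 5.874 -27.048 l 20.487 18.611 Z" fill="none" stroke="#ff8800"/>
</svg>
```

G21
G90
G0 X100.649 Y60.191
M4 S543
G1 X106.331 Y66.528 F2301
G1 X114.659 Y64.776 F2301
G1 X117.307 Y56.687 F2301
G1 X111.625 Y50.350 F2301
G1 X103.297 Y52.102 F2301
G1 X100.649 Y60.191 F2301
M5
G0 X130.139 Y131.519
M4 S543
G1 X128.761 Y121.315 F2301
G1 X118.557 Y122.693 F2301
G1 X119.935 Y132.897 F2301
G1 X130.139 Y131.519 F2301
M5
G0 X110.800 Y27.423
M4 S543
G1 X116.674 Y54.471 F2301
G1 X137.161 Y35.860 F2301
G1 X110.800 Y27.423 F2301
M5
G0 X0.000 Y0.000

Since the viewBox matches the mm dimensions, user units are millimetres directly. The only transform is the Y-flip y_m = 189.966 − y_svg.

Shape 1 is a regular polygon drawn with `<polygon>`. Its stroke #ff8800 means score at S543, F2301. After flipping Y the toolpath is (100.649,60.191) → (106.331,66.528) → (114.659,64.776) → (117.307,56.687) → (111.625,50.350) → (103.297,52.102) → (100.649,60.191), returning to the start.

Shape 2 is a regular polygon drawn with `<polygon>`. Its stroke #ff8800 means score at S543, F2301. After flipping Y the toolpath is (130.139,131.519) → (128.761,121.315) → (118.557,122.693) → (119.935,132.897) → (130.139,131.519), returning to the start.

Shape 3 is a regular polygon drawn with `<path>`. Its stroke #ff8800 means score at S543, F2301. After flipping Y the toolpath is (110.800,27.423) → (116.674,54.471) → (137.161,35.860) → (110.800,27.423), returning to the start.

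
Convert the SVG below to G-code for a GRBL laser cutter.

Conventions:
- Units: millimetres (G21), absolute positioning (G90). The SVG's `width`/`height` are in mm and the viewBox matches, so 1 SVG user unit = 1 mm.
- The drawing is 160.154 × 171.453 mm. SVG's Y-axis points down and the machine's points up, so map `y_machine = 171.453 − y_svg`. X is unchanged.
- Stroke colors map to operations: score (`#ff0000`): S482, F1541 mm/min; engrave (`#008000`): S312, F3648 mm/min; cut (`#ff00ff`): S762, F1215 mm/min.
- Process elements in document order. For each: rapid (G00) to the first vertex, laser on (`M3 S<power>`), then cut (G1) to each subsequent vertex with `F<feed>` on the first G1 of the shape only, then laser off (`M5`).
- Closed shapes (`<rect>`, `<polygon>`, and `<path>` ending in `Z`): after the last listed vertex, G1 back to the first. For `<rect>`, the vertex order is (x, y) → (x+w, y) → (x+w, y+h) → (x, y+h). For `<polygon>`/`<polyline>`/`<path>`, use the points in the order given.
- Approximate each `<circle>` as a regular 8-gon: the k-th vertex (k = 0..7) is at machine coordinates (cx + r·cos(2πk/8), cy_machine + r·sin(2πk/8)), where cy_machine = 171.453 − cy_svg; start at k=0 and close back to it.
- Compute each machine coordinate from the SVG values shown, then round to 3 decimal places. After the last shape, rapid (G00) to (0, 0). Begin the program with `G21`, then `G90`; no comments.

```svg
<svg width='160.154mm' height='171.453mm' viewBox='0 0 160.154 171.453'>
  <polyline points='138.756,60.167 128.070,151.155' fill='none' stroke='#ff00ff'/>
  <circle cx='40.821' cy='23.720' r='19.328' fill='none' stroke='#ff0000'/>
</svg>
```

Since the viewBox matches the mm dimensions, user units are millimetres directly. The only transform is the Y-flip y_m = 171.453 − y_svg.

Shape 1 is a line segment drawn with `<polyline>`. Its stroke #ff00ff means cut at S762, F1215. After flipping Y the toolpath is (138.756,111.286) → (128.070,20.298).

Shape 2 is a circle drawn with `<circle>`. Its stroke #ff0000 means score at S482, F1541. After flipping Y the toolpath is (60.149,147.733) → (54.488,161.400) → (40.821,167.061) → (27.154,161.400) → (21.493,147.733) → (27.154,134.066) → (40.821,128.405) → (54.488,134.066) → (60.149,147.733), returning to the start.

G21
G90
G00 X138.756 Y111.286
M3 S762
G1 X128.070 Y20.298 F1215
M5
G00 X60.149 Y147.733
M3 S482
G1 X54.488 Y161.400 F1541
G1 X40.821 Y167.061
G1 X27.154 Y161.400
G1 X21.493 Y147.733
G1 X27.154 Y134.066
G1 X40.821 Y128.405
G1 X54.488 Y134.066
G1 X60.149 Y147.733
M5
G00 X0.000 Y0.000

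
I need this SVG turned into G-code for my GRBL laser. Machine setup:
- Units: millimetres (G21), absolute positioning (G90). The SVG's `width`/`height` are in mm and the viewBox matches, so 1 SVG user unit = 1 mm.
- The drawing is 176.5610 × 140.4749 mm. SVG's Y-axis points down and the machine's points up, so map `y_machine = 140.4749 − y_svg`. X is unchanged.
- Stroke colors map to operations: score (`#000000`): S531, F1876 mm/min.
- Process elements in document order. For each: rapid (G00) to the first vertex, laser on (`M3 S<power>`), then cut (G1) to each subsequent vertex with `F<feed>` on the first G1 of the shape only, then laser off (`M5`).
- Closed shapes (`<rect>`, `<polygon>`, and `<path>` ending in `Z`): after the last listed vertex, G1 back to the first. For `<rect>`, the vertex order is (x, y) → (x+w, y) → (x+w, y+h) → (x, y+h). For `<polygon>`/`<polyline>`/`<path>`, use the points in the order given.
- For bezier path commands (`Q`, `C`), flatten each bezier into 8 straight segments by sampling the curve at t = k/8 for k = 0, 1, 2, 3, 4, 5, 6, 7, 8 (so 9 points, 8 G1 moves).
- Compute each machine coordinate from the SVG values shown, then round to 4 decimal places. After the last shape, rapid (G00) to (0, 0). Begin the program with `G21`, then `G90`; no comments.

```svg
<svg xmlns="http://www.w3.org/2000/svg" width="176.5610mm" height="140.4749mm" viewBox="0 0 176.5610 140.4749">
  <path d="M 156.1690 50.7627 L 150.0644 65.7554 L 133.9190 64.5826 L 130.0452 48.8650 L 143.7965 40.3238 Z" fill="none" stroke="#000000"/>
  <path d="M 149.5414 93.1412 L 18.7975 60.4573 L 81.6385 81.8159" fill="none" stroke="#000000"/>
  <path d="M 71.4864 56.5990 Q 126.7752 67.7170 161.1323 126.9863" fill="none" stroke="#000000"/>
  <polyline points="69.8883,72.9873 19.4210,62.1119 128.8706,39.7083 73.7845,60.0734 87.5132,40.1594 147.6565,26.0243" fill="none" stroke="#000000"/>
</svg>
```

G21
G90
G00 X156.1690 Y89.7122
M3 S531
G1 X150.0644 Y74.7195 F1876
G1 X133.9190 Y75.8923
G1 X130.0452 Y91.6099
G1 X143.7965 Y100.1511
G1 X156.1690 Y89.7122
M5
G00 X149.5414 Y47.3337
M3 S531
G1 X18.7975 Y80.0176 F1876
G1 X81.6385 Y58.6590
M5
G00 X71.4864 Y83.8759
M3 S531
G1 X84.9815 Y80.3440 F1876
G1 X97.8226 Y75.3074
G1 X110.0095 Y68.7661
G1 X121.5423 Y60.7201
G1 X132.4210 Y51.1693
G1 X142.6455 Y40.1138
G1 X152.2160 Y27.5536
G1 X161.1323 Y13.4886
M5
G00 X69.8883 Y67.4876
M3 S531
G1 X19.4210 Y78.3630 F1876
G1 X128.8706 Y100.7666
G1 X73.7845 Y80.4015
G1 X87.5132 Y100.3155
G1 X147.6565 Y114.4506
M5
G00 X0.0000 Y0.0000

viewBox `0 0 176.5610 140.4749` with mm width/height → 1 unit = 1 mm. Flip: y_m = 140.4749 − y_svg.

**Shape 1** — `<path>` regular polygon, stroke `#000000` → score (S531, F1876). Machine vertices: (156.1690,89.7122) → (150.0644,74.7195) → (133.9190,75.8923) → (130.0452,91.6099) → (143.7965,100.1511) → (156.1690,89.7122). Closed: final G1 returns to the first vertex.

**Shape 2** — `<path>` open polyline, stroke `#000000` → score (S531, F1876). Machine vertices: (149.5414,47.3337) → (18.7975,80.0176) → (81.6385,58.6590). Open path.

**Shape 3** — `<path>` quadratic bezier, stroke `#000000` → score (S531, F1876). Control points (SVG): P0=(71.4864,56.5990), P1=(126.7752,67.7170), P2=(161.1323,126.9863); sampled at t=k/8. Machine vertices: (71.4864,83.8759) → (84.9815,80.3440) → (97.8226,75.3074) → (110.0095,68.7661) → (121.5423,60.7201) → (132.4210,51.1693) → (142.6455,40.1138) → (152.2160,27.5536) → (161.1323,13.4886). Open path.

**Shape 4** — `<polyline>` open polyline, stroke `#000000` → score (S531, F1876). Machine vertices: (69.8883,67.4876) → (19.4210,78.3630) → (128.8706,100.7666) → (73.7845,80.4015) → (87.5132,100.3155) → (147.6565,114.4506). Open path.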